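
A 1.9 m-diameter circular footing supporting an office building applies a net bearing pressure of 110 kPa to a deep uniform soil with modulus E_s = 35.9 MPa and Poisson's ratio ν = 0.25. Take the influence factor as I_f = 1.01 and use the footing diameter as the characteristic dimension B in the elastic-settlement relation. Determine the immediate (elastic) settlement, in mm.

Immediate (elastic) settlement: S_e = q·B·(1−ν²)/E_s · I_f.
E_s = 35.9 MPa = 35900 kPa.
S_e = 110 × 1.9 × (1 − 0.25²) / 35900 × 1.01
    = 110 × 1.9 × 0.9375 / 35900 × 1.01
    = 0.005512 m = 5.512 mm

S_e ≈ 5.51 mm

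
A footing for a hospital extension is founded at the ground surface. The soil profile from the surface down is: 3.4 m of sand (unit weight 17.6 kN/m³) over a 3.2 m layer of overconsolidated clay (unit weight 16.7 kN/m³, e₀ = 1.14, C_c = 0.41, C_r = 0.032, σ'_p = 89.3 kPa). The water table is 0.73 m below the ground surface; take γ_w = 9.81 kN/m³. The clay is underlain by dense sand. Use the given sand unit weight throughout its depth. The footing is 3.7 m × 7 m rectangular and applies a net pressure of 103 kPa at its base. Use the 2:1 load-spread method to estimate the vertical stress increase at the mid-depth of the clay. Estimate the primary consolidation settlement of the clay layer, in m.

S_c ≈ 0.0094 m

Mid-depth of clay below the ground surface: z = 3.4 + 3.2/2 = 5 m.
Total vertical stress at mid-clay: σ_v = 17.6×3.4 + 16.7×1.6 = 86.56 kPa.
Pore pressure: u = 9.81×(5 − 0.73) = 41.889 kPa.
Initial effective stress: σ'_0 = σ_v − u = 86.56 − 41.889 = 44.671 kPa.
Stress increase at mid-clay by the 2:1 spreading method:
Δσ = qBL/((B+z)(L+z)) = 103×3.7×7/((3.7+5)(7+5)) = 25.553 kPa
Final effective stress: σ'_f = 44.671 + 25.553 = 70.224 kPa.
σ'_f = 70.224 ≤ σ'_p = 89.3 kPa, so the clay remains overconsolidated and only the recompression index applies:
S_c = C_r·H/(1+e₀)·log₁₀(σ'_f/σ'_0) = 0.032×3.2/2.14×log₁₀(70.224/44.671)
    = 0.04785 × 0.19646 = 0.009401 m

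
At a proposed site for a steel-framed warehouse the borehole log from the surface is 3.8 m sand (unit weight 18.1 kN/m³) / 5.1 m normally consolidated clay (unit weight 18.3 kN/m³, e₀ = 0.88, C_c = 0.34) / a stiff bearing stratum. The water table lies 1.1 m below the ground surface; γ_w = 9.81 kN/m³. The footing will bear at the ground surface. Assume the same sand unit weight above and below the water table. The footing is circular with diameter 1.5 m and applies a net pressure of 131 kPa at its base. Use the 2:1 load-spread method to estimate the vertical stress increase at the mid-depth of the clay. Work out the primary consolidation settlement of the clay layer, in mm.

S_c ≈ 28.9 mm

Mid-depth of clay below the ground surface: z = 3.8 + 5.1/2 = 6.35 m.
Total vertical stress at mid-clay: σ_v = 18.1×3.8 + 18.3×2.55 = 115.44 kPa.
Pore pressure: u = 9.81×(6.35 − 1.1) = 51.503 kPa.
Initial effective stress: σ'_0 = σ_v − u = 115.44 − 51.503 = 63.937 kPa.
Stress increase at mid-clay by the 2:1 spreading method:
Δσ ≈ qD²/(D+z)² = 131×1.5²/(1.5+6.35)² = 4.7832 kPa
Final effective stress: σ'_f = σ'_0 + Δσ = 63.937 + 4.7832 = 68.72 kPa.
Normally consolidated clay, so the full stress increment lies on the virgin compression line:
S_c = C_c·H/(1+e₀)·log₁₀(σ'_f/σ'_0) = 0.34×5.1/(1+0.88)×log₁₀(68.72/63.937)
    = 0.92234 × 0.031331 = 0.0289 m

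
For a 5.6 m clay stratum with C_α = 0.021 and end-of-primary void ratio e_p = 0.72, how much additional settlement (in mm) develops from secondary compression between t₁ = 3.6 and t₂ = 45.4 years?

Secondary compression: S_s = C_α·H/(1+e_p)·log₁₀(t₂/t₁)
S_s = 0.021×5.6/(1+0.72)×log₁₀(45.4/3.6)
    = 0.06837 × 1.101 = 0.07526 m

S_s ≈ 75.3 mm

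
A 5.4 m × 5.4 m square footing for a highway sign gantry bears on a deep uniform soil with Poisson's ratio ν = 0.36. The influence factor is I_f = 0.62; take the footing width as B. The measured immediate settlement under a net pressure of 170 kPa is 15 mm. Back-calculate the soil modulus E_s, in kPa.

E_s ≈ 33000 kPa

S_e = q·B·(1−ν²)/E_s · I_f  ⇒  E_s = q·B·(1−ν²)·I_f / S_e.
E_s = 170 × 5.4 × 0.8704 × 0.62 / 0.015 = 33030 kPa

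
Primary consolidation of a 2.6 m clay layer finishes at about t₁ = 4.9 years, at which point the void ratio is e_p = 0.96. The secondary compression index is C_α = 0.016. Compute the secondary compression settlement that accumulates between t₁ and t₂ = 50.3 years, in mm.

S_s ≈ 21.5 mm

Secondary compression: S_s = C_α·H/(1+e_p)·log₁₀(t₂/t₁)
S_s = 0.016×2.6/(1+0.96)×log₁₀(50.3/4.9)
    = 0.02122 × 1.011 = 0.02147 m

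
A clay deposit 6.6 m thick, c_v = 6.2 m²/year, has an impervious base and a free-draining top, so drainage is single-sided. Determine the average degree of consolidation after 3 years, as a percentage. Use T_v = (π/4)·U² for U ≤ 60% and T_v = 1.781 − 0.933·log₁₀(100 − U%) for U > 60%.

Drainage path length: H_d = H = 6.6 m (single drainage).
T_v = c_v·t/H_d² = 6.2×3/6.6² = 0.427.
T_v = 0.427 corresponds to the U > 60% branch:
U = 1 − 10^((1.781 − T_v)/0.933)/100 = 0.7174

U ≈ 71.7 %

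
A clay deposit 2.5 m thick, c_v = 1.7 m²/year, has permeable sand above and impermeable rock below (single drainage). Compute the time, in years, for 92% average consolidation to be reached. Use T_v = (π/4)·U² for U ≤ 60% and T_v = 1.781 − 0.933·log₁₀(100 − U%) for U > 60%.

Drainage path length: H_d = H = 2.5 m (single drainage).
U > 60%: T_v = 1.781 − 0.933·log₁₀(100 − 92) = 0.93842.
t = T_v·H_d²/c_v = 0.93842×2.5²/1.7 = 3.45 years.

t ≈ 3.45 years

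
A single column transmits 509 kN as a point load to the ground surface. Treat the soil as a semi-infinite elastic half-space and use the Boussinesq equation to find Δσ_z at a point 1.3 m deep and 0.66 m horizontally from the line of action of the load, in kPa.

Boussinesq vertical stress below a point load on an elastic half-space:
Δσ_z = 3P/(2πz²) · [1 + (r/z)²]^(−5/2)
r/z = 0.66/1.3 = 0.50769; [1+(r/z)²]^(−5/2) = 0.56365.
Δσ_z = 3×509/(2π×1.3²) × 0.56365 = 143.8 × 0.56365 = 81.05 kPa

Δσ_z ≈ 81.1 kPa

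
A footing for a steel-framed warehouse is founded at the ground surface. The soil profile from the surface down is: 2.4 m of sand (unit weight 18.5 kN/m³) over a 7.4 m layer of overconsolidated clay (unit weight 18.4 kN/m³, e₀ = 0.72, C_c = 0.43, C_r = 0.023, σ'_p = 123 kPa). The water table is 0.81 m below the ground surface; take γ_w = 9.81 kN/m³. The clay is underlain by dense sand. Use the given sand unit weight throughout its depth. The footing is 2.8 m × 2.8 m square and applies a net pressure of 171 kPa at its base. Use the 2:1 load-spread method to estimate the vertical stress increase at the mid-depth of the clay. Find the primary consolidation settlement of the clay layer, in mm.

Mid-depth of clay below the ground surface: z = 2.4 + 7.4/2 = 6.1 m.
Total vertical stress at mid-clay: σ_v = 18.5×2.4 + 18.4×3.7 = 112.48 kPa.
Pore pressure: u = 9.81×(6.1 − 0.81) = 51.895 kPa.
Initial effective stress: σ'_0 = σ_v − u = 112.48 − 51.895 = 60.585 kPa.
Stress increase at mid-clay by the 2:1 spreading method:
Δσ = qBL/((B+z)(L+z)) = 171×2.8×2.8/((2.8+6.1)(2.8+6.1)) = 16.925 kPa
Final effective stress: σ'_f = 60.585 + 16.925 = 77.51 kPa.
σ'_f = 77.51 ≤ σ'_p = 123 kPa, so the clay remains overconsolidated and only the recompression index applies:
S_c = C_r·H/(1+e₀)·log₁₀(σ'_f/σ'_0) = 0.023×7.4/1.72×log₁₀(77.51/60.585)
    = 0.098953 × 0.10699 = 0.01059 m

S_c ≈ 10.6 mm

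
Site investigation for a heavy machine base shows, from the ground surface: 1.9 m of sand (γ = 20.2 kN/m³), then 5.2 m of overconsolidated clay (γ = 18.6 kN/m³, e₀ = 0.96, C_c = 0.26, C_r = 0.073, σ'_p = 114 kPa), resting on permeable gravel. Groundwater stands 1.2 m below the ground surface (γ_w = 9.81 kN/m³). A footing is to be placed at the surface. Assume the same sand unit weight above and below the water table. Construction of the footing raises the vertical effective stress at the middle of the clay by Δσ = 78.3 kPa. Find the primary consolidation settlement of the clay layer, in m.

S_c ≈ 0.108 m

Mid-depth of clay below the ground surface: z = 1.9 + 5.2/2 = 4.5 m.
Total vertical stress at mid-clay: σ_v = 20.2×1.9 + 18.6×2.6 = 86.74 kPa.
Pore pressure: u = 9.81×(4.5 − 1.2) = 32.373 kPa.
Initial effective stress: σ'_0 = σ_v − u = 86.74 − 32.373 = 54.367 kPa.
Final effective stress: σ'_f = 54.367 + 78.3 = 132.67 kPa.
σ'_f = 132.67 > σ'_p = 114 kPa, so the stress path crosses the preconsolidation pressure — recompression up to σ'_p, then virgin compression beyond:
S_c = H/(1+e₀)·[C_r·log₁₀(σ'_p/σ'_0) + C_c·log₁₀(σ'_f/σ'_p)]
    = 5.2/1.96 × [0.073×log₁₀(114/54.367) + 0.26×log₁₀(132.67/114)]
    = 2.6531 × [0.023475 + 0.017126] = 0.1077 m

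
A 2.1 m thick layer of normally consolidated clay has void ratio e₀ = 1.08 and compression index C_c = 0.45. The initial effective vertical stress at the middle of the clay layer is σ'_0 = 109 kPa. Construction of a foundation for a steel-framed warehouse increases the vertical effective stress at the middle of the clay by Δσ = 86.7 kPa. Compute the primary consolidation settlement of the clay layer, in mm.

Final effective stress: σ'_f = σ'_0 + Δσ = 109 + 86.7 = 195.7 kPa.
Normally consolidated clay, so the full stress increment lies on the virgin compression line:
S_c = C_c·H/(1+e₀)·log₁₀(σ'_f/σ'_0) = 0.45×2.1/(1+1.08)×log₁₀(195.7/109)
    = 0.45433 × 0.25416 = 0.1155 m

S_c ≈ 115 mm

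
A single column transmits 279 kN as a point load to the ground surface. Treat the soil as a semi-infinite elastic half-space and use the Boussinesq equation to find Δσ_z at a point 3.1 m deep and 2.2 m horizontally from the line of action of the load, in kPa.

Boussinesq vertical stress below a point load on an elastic half-space:
Δσ_z = 3P/(2πz²) · [1 + (r/z)²]^(−5/2)
r/z = 2.2/3.1 = 0.70968; [1+(r/z)²]^(−5/2) = 0.36069.
Δσ_z = 3×279/(2π×3.1²) × 0.36069 = 13.862 × 0.36069 = 5 kPa

Δσ_z ≈ 5 kPa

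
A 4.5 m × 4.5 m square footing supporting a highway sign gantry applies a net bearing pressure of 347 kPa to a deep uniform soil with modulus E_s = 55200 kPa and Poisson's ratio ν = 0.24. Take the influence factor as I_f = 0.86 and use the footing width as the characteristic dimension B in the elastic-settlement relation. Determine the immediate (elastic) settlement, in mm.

Immediate (elastic) settlement: S_e = q·B·(1−ν²)/E_s · I_f.
S_e = 347 × 4.5 × (1 − 0.24²) / 55200 × 0.86
    = 347 × 4.5 × 0.9424 / 55200 × 0.86
    = 0.02293 m = 22.93 mm

S_e ≈ 22.9 mm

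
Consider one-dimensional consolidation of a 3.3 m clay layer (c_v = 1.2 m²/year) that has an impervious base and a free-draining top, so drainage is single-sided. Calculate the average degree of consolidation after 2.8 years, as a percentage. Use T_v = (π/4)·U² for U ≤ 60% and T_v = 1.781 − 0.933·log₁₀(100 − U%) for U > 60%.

Drainage path length: H_d = H = 3.3 m (single drainage).
T_v = c_v·t/H_d² = 1.2×2.8/3.3² = 0.30854.
T_v = 0.30854 corresponds to the U > 60% branch:
U = 1 − 10^((1.781 − T_v)/0.933)/100 = 0.6214

U ≈ 62.1 %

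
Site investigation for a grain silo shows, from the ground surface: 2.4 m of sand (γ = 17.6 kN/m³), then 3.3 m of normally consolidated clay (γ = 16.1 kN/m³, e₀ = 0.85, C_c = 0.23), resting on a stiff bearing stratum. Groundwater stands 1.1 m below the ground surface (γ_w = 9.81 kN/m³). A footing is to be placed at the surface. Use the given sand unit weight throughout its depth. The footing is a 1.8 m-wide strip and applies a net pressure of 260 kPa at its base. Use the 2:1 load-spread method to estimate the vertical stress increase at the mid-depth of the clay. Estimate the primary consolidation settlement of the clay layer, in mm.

Mid-depth of clay below the ground surface: z = 2.4 + 3.3/2 = 4.05 m.
Total vertical stress at mid-clay: σ_v = 17.6×2.4 + 16.1×1.65 = 68.805 kPa.
Pore pressure: u = 9.81×(4.05 − 1.1) = 28.94 kPa.
Initial effective stress: σ'_0 = σ_v − u = 68.805 − 28.94 = 39.865 kPa.
Stress increase at mid-clay by the 2:1 spreading method:
Δσ = qB/(B+z) = 260×1.8/(1.8+4.05) = 80 kPa
Final effective stress: σ'_f = σ'_0 + Δσ = 39.865 + 80 = 119.87 kPa.
Normally consolidated clay, so the full stress increment lies on the virgin compression line:
S_c = C_c·H/(1+e₀)·log₁₀(σ'_f/σ'_0) = 0.23×3.3/(1+0.85)×log₁₀(119.87/39.865)
    = 0.41027 × 0.47812 = 0.1962 m

S_c ≈ 196 mm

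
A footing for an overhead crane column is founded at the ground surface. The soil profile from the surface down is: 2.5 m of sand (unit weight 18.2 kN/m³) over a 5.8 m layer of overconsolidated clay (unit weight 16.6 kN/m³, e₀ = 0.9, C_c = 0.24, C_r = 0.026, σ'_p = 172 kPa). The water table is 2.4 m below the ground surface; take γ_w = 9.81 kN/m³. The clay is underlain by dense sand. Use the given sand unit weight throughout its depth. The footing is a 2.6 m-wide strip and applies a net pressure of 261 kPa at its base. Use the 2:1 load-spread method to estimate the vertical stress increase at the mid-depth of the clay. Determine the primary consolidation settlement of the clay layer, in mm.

Mid-depth of clay below the ground surface: z = 2.5 + 5.8/2 = 5.4 m.
Total vertical stress at mid-clay: σ_v = 18.2×2.5 + 16.6×2.9 = 93.64 kPa.
Pore pressure: u = 9.81×(5.4 − 2.4) = 29.43 kPa.
Initial effective stress: σ'_0 = σ_v − u = 93.64 − 29.43 = 64.21 kPa.
Stress increase at mid-clay by the 2:1 spreading method:
Δσ = qB/(B+z) = 261×2.6/(2.6+5.4) = 84.825 kPa
Final effective stress: σ'_f = 64.21 + 84.825 = 149.03 kPa.
σ'_f = 149.03 ≤ σ'_p = 172 kPa, so the clay remains overconsolidated and only the recompression index applies:
S_c = C_r·H/(1+e₀)·log₁₀(σ'_f/σ'_0) = 0.026×5.8/1.9×log₁₀(149.03/64.21)
    = 0.079368 × 0.36567 = 0.02902 m

S_c ≈ 29 mm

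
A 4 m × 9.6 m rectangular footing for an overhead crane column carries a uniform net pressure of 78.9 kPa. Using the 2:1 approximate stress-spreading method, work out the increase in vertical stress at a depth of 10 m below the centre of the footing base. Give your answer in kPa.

By the 2:1 method the load spreads at 1 horizontal : 2 vertical, so at depth z the loaded area has grown by z in each plan dimension:
Δσ = qBL/((B+z)(L+z)) = 78.9×4×9.6/((4+10)(9.6+10)) = 11.041 kPa

Δσ_z ≈ 11 kPa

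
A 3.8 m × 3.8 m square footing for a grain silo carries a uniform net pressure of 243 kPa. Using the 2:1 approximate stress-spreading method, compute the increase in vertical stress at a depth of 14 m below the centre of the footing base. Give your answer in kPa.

Δσ_z ≈ 11.1 kPa

By the 2:1 method the load spreads at 1 horizontal : 2 vertical, so at depth z the loaded area has grown by z in each plan dimension:
Δσ = qBL/((B+z)(L+z)) = 243×3.8×3.8/((3.8+14)(3.8+14)) = 11.075 kPa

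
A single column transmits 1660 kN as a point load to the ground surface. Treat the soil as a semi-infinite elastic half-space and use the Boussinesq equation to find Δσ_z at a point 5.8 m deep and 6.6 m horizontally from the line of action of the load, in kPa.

Δσ_z ≈ 2.95 kPa

Boussinesq vertical stress below a point load on an elastic half-space:
Δσ_z = 3P/(2πz²) · [1 + (r/z)²]^(−5/2)
r/z = 6.6/5.8 = 1.1379; [1+(r/z)²]^(−5/2) = 0.12534.
Δσ_z = 3×1660/(2π×5.8²) × 0.12534 = 23.561 × 0.12534 = 2.953 kPa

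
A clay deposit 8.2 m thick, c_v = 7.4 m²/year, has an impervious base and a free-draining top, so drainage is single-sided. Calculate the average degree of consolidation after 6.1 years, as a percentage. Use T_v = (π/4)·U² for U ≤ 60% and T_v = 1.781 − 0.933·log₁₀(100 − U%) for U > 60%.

U ≈ 84.5 %

Drainage path length: H_d = H = 8.2 m (single drainage).
T_v = c_v·t/H_d² = 7.4×6.1/8.2² = 0.67133.
T_v = 0.67133 corresponds to the U > 60% branch:
U = 1 − 10^((1.781 − T_v)/0.933)/100 = 0.8453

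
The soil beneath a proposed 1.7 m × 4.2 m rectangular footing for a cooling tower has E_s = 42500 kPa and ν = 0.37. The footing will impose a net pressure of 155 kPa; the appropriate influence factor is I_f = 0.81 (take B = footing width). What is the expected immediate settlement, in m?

Immediate (elastic) settlement: S_e = q·B·(1−ν²)/E_s · I_f.
S_e = 155 × 1.7 × (1 − 0.37²) / 42500 × 0.81
    = 155 × 1.7 × 0.8631 / 42500 × 0.81
    = 0.004334 m

S_e ≈ 0.00433 m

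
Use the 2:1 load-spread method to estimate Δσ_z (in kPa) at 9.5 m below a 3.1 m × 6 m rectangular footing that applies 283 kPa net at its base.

By the 2:1 method the load spreads at 1 horizontal : 2 vertical, so at depth z the loaded area has grown by z in each plan dimension:
Δσ = qBL/((B+z)(L+z)) = 283×3.1×6/((3.1+9.5)(6+9.5)) = 26.952 kPa

Δσ_z ≈ 27 kPa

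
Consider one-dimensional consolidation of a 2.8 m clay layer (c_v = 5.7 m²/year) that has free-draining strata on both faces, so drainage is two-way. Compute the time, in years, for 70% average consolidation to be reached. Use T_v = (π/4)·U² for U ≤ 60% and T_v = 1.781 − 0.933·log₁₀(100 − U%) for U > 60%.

Drainage path length: H_d = H/2 = 1.4 m (double drainage).
U > 60%: T_v = 1.781 − 0.933·log₁₀(100 − 70) = 0.40285.
t = T_v·H_d²/c_v = 0.40285×1.4²/5.7 = 0.1385 years.

t ≈ 0.139 years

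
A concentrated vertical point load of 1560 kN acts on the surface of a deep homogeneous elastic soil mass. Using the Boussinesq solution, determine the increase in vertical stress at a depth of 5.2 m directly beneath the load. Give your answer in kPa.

Δσ_z ≈ 27.5 kPa

Boussinesq vertical stress below a point load on an elastic half-space:
Δσ_z = 3P/(2πz²) · [1 + (r/z)²]^(−5/2)
r/z = 0/5.2 = 0; [1+(r/z)²]^(−5/2) = 1.
Δσ_z = 3×1560/(2π×5.2²) × 1 = 27.546 × 1 = 27.55 kPa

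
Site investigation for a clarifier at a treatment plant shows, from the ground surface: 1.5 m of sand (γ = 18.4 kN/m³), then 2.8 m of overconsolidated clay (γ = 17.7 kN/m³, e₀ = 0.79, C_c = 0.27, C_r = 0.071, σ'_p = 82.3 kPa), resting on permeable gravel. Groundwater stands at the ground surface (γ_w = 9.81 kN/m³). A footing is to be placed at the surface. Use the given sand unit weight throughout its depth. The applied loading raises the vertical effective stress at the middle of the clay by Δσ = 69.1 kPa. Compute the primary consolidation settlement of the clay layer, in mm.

Mid-depth of clay below the ground surface: z = 1.5 + 2.8/2 = 2.9 m.
Total vertical stress at mid-clay: σ_v = 18.4×1.5 + 17.7×1.4 = 52.38 kPa.
Pore pressure: u = 9.81×(2.9 − 0) = 28.449 kPa.
Initial effective stress: σ'_0 = σ_v − u = 52.38 − 28.449 = 23.931 kPa.
Final effective stress: σ'_f = 23.931 + 69.1 = 93.031 kPa.
σ'_f = 93.031 > σ'_p = 82.3 kPa, so the stress path crosses the preconsolidation pressure — recompression up to σ'_p, then virgin compression beyond:
S_c = H/(1+e₀)·[C_r·log₁₀(σ'_p/σ'_0) + C_c·log₁₀(σ'_f/σ'_p)]
    = 2.8/1.79 × [0.071×log₁₀(82.3/23.931) + 0.27×log₁₀(93.031/82.3)]
    = 1.5642 × [0.038087 + 0.014372] = 0.08206 m

S_c ≈ 82.1 mm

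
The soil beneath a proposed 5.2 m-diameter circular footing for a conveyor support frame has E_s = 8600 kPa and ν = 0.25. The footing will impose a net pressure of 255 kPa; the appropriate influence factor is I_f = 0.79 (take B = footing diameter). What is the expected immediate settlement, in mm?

Immediate (elastic) settlement: S_e = q·B·(1−ν²)/E_s · I_f.
S_e = 255 × 5.2 × (1 − 0.25²) / 8600 × 0.79
    = 255 × 5.2 × 0.9375 / 8600 × 0.79
    = 0.1142 m = 114.2 mm

S_e ≈ 114 mm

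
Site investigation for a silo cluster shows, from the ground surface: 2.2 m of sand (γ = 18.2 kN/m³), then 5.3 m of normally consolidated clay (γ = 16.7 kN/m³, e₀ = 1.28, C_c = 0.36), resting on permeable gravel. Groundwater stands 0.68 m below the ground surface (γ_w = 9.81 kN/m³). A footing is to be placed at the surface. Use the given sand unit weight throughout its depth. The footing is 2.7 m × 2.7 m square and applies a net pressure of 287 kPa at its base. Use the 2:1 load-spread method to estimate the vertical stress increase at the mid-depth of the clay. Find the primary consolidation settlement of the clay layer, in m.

S_c ≈ 0.223 m

Mid-depth of clay below the ground surface: z = 2.2 + 5.3/2 = 4.85 m.
Total vertical stress at mid-clay: σ_v = 18.2×2.2 + 16.7×2.65 = 84.295 kPa.
Pore pressure: u = 9.81×(4.85 − 0.68) = 40.908 kPa.
Initial effective stress: σ'_0 = σ_v − u = 84.295 − 40.908 = 43.387 kPa.
Stress increase at mid-clay by the 2:1 spreading method:
Δσ = qBL/((B+z)(L+z)) = 287×2.7×2.7/((2.7+4.85)(2.7+4.85)) = 36.704 kPa
Final effective stress: σ'_f = σ'_0 + Δσ = 43.387 + 36.704 = 80.091 kPa.
Normally consolidated clay, so the full stress increment lies on the virgin compression line:
S_c = C_c·H/(1+e₀)·log₁₀(σ'_f/σ'_0) = 0.36×5.3/(1+1.28)×log₁₀(80.091/43.387)
    = 0.83684 × 0.26622 = 0.2228 m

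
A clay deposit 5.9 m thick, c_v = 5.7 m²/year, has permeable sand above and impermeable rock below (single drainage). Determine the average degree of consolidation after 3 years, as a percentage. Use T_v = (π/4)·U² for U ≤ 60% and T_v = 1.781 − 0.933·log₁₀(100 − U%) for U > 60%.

U ≈ 75.9 %

Drainage path length: H_d = H = 5.9 m (single drainage).
T_v = c_v·t/H_d² = 5.7×3/5.9² = 0.49124.
T_v = 0.49124 corresponds to the U > 60% branch:
U = 1 − 10^((1.781 − T_v)/0.933)/100 = 0.7588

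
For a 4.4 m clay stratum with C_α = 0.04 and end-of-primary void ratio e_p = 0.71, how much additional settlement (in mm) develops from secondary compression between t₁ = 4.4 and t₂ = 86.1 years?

S_s ≈ 133 mm

Secondary compression: S_s = C_α·H/(1+e_p)·log₁₀(t₂/t₁)
S_s = 0.04×4.4/(1+0.71)×log₁₀(86.1/4.4)
    = 0.1029 × 1.292 = 0.1329 m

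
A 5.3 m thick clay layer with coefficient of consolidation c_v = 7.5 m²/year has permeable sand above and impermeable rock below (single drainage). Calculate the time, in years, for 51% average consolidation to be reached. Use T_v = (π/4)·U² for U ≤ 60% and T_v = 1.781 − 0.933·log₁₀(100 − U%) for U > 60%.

Drainage path length: H_d = H = 5.3 m (single drainage).
U ≤ 60%: T_v = (π/4)·U² = (π/4)×0.51² = 0.20428.
t = T_v·H_d²/c_v = 0.20428×5.3²/7.5 = 0.7651 years.

t ≈ 0.765 years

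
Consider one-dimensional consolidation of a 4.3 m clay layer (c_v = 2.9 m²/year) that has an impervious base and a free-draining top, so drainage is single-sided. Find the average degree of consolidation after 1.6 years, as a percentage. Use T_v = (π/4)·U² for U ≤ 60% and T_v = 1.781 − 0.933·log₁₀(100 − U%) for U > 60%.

Drainage path length: H_d = H = 4.3 m (single drainage).
T_v = c_v·t/H_d² = 2.9×1.6/4.3² = 0.25095.
T_v = 0.25095 corresponds to the U ≤ 60% branch:
U = √(4T_v/π) = 0.5653

U ≈ 56.5 %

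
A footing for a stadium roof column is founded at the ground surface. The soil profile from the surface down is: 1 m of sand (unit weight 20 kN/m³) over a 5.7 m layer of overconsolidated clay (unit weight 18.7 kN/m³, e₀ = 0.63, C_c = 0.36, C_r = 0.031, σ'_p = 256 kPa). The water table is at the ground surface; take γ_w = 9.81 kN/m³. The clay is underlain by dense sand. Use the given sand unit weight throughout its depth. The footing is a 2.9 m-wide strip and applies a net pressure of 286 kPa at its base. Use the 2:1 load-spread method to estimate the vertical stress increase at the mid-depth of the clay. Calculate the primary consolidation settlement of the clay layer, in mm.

S_c ≈ 70.4 mm

Mid-depth of clay below the ground surface: z = 1 + 5.7/2 = 3.85 m.
Total vertical stress at mid-clay: σ_v = 20×1 + 18.7×2.85 = 73.295 kPa.
Pore pressure: u = 9.81×(3.85 − 0) = 37.769 kPa.
Initial effective stress: σ'_0 = σ_v − u = 73.295 − 37.769 = 35.526 kPa.
Stress increase at mid-clay by the 2:1 spreading method:
Δσ = qB/(B+z) = 286×2.9/(2.9+3.85) = 122.87 kPa
Final effective stress: σ'_f = 35.526 + 122.87 = 158.4 kPa.
σ'_f = 158.4 ≤ σ'_p = 256 kPa, so the clay remains overconsolidated and only the recompression index applies:
S_c = C_r·H/(1+e₀)·log₁₀(σ'_f/σ'_0) = 0.031×5.7/1.63×log₁₀(158.4/35.526)
    = 0.1084 × 0.64921 = 0.07038 m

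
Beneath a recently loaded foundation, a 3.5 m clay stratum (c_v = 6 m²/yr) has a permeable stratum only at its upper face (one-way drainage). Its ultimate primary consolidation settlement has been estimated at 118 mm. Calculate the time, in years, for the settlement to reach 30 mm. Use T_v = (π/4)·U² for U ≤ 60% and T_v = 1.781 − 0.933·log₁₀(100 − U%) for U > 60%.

t ≈ 0.104 years

Drainage path length: H_d = H = 3.5 m (single drainage).
U = S(t)/S_ult = 30/118 = 0.2542.
U ≤ 60%: T_v = (π/4)·U² = (π/4)×0.25424² = 0.050765.
t = T_v·H_d²/c_v = 0.050765×3.5²/6 = 0.1036 years.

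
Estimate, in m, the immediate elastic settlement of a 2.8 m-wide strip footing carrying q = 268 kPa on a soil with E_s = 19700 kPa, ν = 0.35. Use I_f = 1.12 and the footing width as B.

Immediate (elastic) settlement: S_e = q·B·(1−ν²)/E_s · I_f.
S_e = 268 × 2.8 × (1 − 0.35²) / 19700 × 1.12
    = 268 × 2.8 × 0.8775 / 19700 × 1.12
    = 0.03744 m

S_e ≈ 0.0374 m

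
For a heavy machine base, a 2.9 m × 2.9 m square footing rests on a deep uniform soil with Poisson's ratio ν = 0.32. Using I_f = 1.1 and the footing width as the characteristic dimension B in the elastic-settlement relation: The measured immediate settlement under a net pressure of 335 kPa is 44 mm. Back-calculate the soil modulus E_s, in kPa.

S_e = q·B·(1−ν²)/E_s · I_f  ⇒  E_s = q·B·(1−ν²)·I_f / S_e.
E_s = 335 × 2.9 × 0.8976 × 1.1 / 0.044 = 21800 kPa

E_s ≈ 21800 kPa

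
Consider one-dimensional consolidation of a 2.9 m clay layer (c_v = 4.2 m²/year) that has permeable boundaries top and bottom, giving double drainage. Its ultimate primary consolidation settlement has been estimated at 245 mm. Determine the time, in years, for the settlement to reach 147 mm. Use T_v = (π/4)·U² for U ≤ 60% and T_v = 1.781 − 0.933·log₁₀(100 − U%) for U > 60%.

Drainage path length: H_d = H/2 = 1.45 m (double drainage).
U = S(t)/S_ult = 147/245 = 0.6.
U ≤ 60%: T_v = (π/4)·U² = (π/4)×0.6² = 0.28274.
t = T_v·H_d²/c_v = 0.28274×1.45²/4.2 = 0.1415 years.

t ≈ 0.142 years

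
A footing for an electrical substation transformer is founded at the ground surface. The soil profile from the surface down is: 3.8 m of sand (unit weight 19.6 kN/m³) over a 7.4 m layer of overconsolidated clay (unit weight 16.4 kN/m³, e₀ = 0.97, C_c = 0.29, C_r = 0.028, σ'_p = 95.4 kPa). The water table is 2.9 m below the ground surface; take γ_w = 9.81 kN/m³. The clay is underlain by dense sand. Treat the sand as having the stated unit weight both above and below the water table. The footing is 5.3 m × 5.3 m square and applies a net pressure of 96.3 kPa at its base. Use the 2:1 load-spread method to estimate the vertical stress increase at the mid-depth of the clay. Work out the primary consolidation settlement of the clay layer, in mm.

Mid-depth of clay below the ground surface: z = 3.8 + 7.4/2 = 7.5 m.
Total vertical stress at mid-clay: σ_v = 19.6×3.8 + 16.4×3.7 = 135.16 kPa.
Pore pressure: u = 9.81×(7.5 − 2.9) = 45.126 kPa.
Initial effective stress: σ'_0 = σ_v − u = 135.16 − 45.126 = 90.034 kPa.
Stress increase at mid-clay by the 2:1 spreading method:
Δσ = qBL/((B+z)(L+z)) = 96.3×5.3×5.3/((5.3+7.5)(5.3+7.5)) = 16.51 kPa
Final effective stress: σ'_f = 90.034 + 16.51 = 106.54 kPa.
σ'_f = 106.54 > σ'_p = 95.4 kPa, so the stress path crosses the preconsolidation pressure — recompression up to σ'_p, then virgin compression beyond:
S_c = H/(1+e₀)·[C_r·log₁₀(σ'_p/σ'_0) + C_c·log₁₀(σ'_f/σ'_p)]
    = 7.4/1.97 × [0.028×log₁₀(95.4/90.034) + 0.29×log₁₀(106.54/95.4)]
    = 3.7563 × [0.00070397 + 0.01391] = 0.05489 m

S_c ≈ 54.9 mm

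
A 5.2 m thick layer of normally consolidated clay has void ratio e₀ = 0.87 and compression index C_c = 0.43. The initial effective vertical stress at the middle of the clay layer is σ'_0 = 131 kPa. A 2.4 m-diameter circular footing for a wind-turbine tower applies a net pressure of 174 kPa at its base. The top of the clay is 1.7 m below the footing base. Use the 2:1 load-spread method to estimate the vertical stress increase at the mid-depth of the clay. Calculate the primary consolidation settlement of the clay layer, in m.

S_c ≈ 0.0817 m

Mid-depth of clay below the footing base: z = 1.7 + 5.2/2 = 4.3 m.
Stress increase at mid-clay by the 2:1 spreading method:
Δσ ≈ qD²/(D+z)² = 174×2.4²/(2.4+4.3)² = 22.327 kPa
Final effective stress: σ'_f = σ'_0 + Δσ = 131 + 22.327 = 153.33 kPa.
Normally consolidated clay, so the full stress increment lies on the virgin compression line:
S_c = C_c·H/(1+e₀)·log₁₀(σ'_f/σ'_0) = 0.43×5.2/(1+0.87)×log₁₀(153.33/131)
    = 1.1957 × 0.068356 = 0.08173 m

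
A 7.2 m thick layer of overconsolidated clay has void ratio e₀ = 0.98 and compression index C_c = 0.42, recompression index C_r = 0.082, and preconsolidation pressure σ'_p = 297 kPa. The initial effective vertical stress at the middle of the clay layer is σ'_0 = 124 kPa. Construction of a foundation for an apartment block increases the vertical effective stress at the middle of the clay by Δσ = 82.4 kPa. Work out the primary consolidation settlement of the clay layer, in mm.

S_c ≈ 66 mm

Final effective stress: σ'_f = 124 + 82.4 = 206.4 kPa.
σ'_f = 206.4 ≤ σ'_p = 297 kPa, so the clay remains overconsolidated and only the recompression index applies:
S_c = C_r·H/(1+e₀)·log₁₀(σ'_f/σ'_0) = 0.082×7.2/1.98×log₁₀(206.4/124)
    = 0.29818 × 0.22129 = 0.06599 m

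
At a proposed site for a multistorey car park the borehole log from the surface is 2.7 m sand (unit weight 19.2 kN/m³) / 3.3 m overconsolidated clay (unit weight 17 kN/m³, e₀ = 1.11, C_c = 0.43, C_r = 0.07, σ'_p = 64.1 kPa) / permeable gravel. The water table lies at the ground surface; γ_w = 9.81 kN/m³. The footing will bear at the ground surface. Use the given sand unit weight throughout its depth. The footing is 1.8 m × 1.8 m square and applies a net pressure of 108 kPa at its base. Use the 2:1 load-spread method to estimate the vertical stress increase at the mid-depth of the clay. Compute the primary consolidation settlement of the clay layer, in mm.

S_c ≈ 10.6 mm

Mid-depth of clay below the ground surface: z = 2.7 + 3.3/2 = 4.35 m.
Total vertical stress at mid-clay: σ_v = 19.2×2.7 + 17×1.65 = 79.89 kPa.
Pore pressure: u = 9.81×(4.35 − 0) = 42.673 kPa.
Initial effective stress: σ'_0 = σ_v − u = 79.89 − 42.673 = 37.217 kPa.
Stress increase at mid-clay by the 2:1 spreading method:
Δσ = qBL/((B+z)(L+z)) = 108×1.8×1.8/((1.8+4.35)(1.8+4.35)) = 9.2516 kPa
Final effective stress: σ'_f = 37.217 + 9.2516 = 46.469 kPa.
σ'_f = 46.469 ≤ σ'_p = 64.1 kPa, so the clay remains overconsolidated and only the recompression index applies:
S_c = C_r·H/(1+e₀)·log₁₀(σ'_f/σ'_0) = 0.07×3.3/2.11×log₁₀(46.469/37.217)
    = 0.10948 × 0.096422 = 0.01056 m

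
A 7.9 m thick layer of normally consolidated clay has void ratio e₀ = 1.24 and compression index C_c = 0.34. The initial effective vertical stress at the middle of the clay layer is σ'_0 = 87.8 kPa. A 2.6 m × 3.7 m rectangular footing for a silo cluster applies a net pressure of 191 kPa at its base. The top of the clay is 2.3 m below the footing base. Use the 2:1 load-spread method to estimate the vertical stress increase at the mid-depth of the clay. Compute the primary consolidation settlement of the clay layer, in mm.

S_c ≈ 111 mm

Mid-depth of clay below the footing base: z = 2.3 + 7.9/2 = 6.25 m.
Stress increase at mid-clay by the 2:1 spreading method:
Δσ = qBL/((B+z)(L+z)) = 191×2.6×3.7/((2.6+6.25)(3.7+6.25)) = 20.866 kPa
Final effective stress: σ'_f = σ'_0 + Δσ = 87.8 + 20.866 = 108.67 kPa.
Normally consolidated clay, so the full stress increment lies on the virgin compression line:
S_c = C_c·H/(1+e₀)·log₁₀(σ'_f/σ'_0) = 0.34×7.9/(1+1.24)×log₁₀(108.67/87.8)
    = 1.1991 × 0.092615 = 0.1111 m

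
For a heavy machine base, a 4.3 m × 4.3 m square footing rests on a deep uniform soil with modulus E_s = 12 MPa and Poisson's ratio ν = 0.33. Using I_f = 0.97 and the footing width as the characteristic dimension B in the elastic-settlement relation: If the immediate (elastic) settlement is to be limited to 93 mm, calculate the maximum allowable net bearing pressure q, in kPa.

q ≈ 300 kPa

E_s = 12 MPa = 12000 kPa.
S_e = q·B·(1−ν²)/E_s · I_f  ⇒  q = S_e·E_s / (B·(1−ν²)·I_f).
q = 0.093 × 12000 / (4.3 × 0.8911 × 0.97) = 300.3 kPa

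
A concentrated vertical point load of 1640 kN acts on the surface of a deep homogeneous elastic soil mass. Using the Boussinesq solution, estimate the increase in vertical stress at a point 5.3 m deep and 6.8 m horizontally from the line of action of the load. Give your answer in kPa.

Boussinesq vertical stress below a point load on an elastic half-space:
Δσ_z = 3P/(2πz²) · [1 + (r/z)²]^(−5/2)
r/z = 6.8/5.3 = 1.283; [1+(r/z)²]^(−5/2) = 0.087795.
Δσ_z = 3×1640/(2π×5.3²) × 0.087795 = 27.876 × 0.087795 = 2.447 kPa

Δσ_z ≈ 2.45 kPa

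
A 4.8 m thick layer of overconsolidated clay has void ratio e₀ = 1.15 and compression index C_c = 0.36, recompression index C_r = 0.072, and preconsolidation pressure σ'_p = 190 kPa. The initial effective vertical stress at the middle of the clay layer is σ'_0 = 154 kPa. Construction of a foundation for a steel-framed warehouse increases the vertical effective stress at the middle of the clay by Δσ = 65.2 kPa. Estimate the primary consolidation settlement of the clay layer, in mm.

Final effective stress: σ'_f = 154 + 65.2 = 219.2 kPa.
σ'_f = 219.2 > σ'_p = 190 kPa, so the stress path crosses the preconsolidation pressure — recompression up to σ'_p, then virgin compression beyond:
S_c = H/(1+e₀)·[C_r·log₁₀(σ'_p/σ'_0) + C_c·log₁₀(σ'_f/σ'_p)]
    = 4.8/2.15 × [0.072×log₁₀(190/154) + 0.36×log₁₀(219.2/190)]
    = 2.2326 × [0.0065688 + 0.022351] = 0.06457 m

S_c ≈ 64.6 mm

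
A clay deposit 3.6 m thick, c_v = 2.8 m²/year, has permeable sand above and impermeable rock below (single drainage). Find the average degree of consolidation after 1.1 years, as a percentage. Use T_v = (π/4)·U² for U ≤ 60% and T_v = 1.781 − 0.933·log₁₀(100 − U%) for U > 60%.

U ≈ 55 %

Drainage path length: H_d = H = 3.6 m (single drainage).
T_v = c_v·t/H_d² = 2.8×1.1/3.6² = 0.23765.
T_v = 0.23765 corresponds to the U ≤ 60% branch:
U = √(4T_v/π) = 0.5501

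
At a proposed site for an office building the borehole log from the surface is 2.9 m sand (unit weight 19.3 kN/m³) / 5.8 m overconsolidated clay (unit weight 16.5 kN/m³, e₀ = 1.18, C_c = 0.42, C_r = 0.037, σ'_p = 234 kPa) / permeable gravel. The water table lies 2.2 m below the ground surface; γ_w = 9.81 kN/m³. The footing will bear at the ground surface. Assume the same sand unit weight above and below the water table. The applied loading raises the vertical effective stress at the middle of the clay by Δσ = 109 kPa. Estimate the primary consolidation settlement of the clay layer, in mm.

S_c ≈ 40.7 mm

Mid-depth of clay below the ground surface: z = 2.9 + 5.8/2 = 5.8 m.
Total vertical stress at mid-clay: σ_v = 19.3×2.9 + 16.5×2.9 = 103.82 kPa.
Pore pressure: u = 9.81×(5.8 − 2.2) = 35.316 kPa.
Initial effective stress: σ'_0 = σ_v − u = 103.82 − 35.316 = 68.504 kPa.
Final effective stress: σ'_f = 68.504 + 109 = 177.5 kPa.
σ'_f = 177.5 ≤ σ'_p = 234 kPa, so the clay remains overconsolidated and only the recompression index applies:
S_c = C_r·H/(1+e₀)·log₁₀(σ'_f/σ'_0) = 0.037×5.8/2.18×log₁₀(177.5/68.504)
    = 0.098442 × 0.41348 = 0.0407 m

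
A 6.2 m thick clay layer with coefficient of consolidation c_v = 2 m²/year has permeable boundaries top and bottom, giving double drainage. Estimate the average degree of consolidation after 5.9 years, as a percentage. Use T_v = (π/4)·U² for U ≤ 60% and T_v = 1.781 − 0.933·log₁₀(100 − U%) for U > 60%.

U ≈ 96.1 %

Drainage path length: H_d = H/2 = 3.1 m (double drainage).
T_v = c_v·t/H_d² = 2×5.9/3.1² = 1.2279.
T_v = 1.2279 corresponds to the U > 60% branch:
U = 1 − 10^((1.781 − T_v)/0.933)/100 = 0.9608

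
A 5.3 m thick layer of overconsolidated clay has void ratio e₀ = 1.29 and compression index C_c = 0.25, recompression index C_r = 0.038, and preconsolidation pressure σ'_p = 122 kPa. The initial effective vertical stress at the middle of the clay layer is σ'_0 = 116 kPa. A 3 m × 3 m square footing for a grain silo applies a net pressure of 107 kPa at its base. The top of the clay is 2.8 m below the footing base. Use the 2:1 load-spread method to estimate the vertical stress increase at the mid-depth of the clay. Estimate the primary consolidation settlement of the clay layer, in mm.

S_c ≈ 16.9 mm

Mid-depth of clay below the footing base: z = 2.8 + 5.3/2 = 5.45 m.
Stress increase at mid-clay by the 2:1 spreading method:
Δσ = qBL/((B+z)(L+z)) = 107×3×3/((3+5.45)(3+5.45)) = 13.487 kPa
Final effective stress: σ'_f = 116 + 13.487 = 129.49 kPa.
σ'_f = 129.49 > σ'_p = 122 kPa, so the stress path crosses the preconsolidation pressure — recompression up to σ'_p, then virgin compression beyond:
S_c = H/(1+e₀)·[C_r·log₁₀(σ'_p/σ'_0) + C_c·log₁₀(σ'_f/σ'_p)]
    = 5.3/2.29 × [0.038×log₁₀(122/116) + 0.25×log₁₀(129.49/122)]
    = 2.3144 × [0.00083227 + 0.0064691] = 0.0169 m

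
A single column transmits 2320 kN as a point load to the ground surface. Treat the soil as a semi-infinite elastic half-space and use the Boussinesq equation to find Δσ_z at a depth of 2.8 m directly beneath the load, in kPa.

Δσ_z ≈ 141 kPa

Boussinesq vertical stress below a point load on an elastic half-space:
Δσ_z = 3P/(2πz²) · [1 + (r/z)²]^(−5/2)
r/z = 0/2.8 = 0; [1+(r/z)²]^(−5/2) = 1.
Δσ_z = 3×2320/(2π×2.8²) × 1 = 141.29 × 1 = 141.3 kPa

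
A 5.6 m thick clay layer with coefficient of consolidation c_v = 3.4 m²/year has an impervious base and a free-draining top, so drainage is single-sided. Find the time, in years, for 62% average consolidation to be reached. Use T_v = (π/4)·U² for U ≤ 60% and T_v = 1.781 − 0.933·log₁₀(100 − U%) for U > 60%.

t ≈ 2.83 years

Drainage path length: H_d = H = 5.6 m (single drainage).
U > 60%: T_v = 1.781 − 0.933·log₁₀(100 − 62) = 0.30706.
t = T_v·H_d²/c_v = 0.30706×5.6²/3.4 = 2.832 years.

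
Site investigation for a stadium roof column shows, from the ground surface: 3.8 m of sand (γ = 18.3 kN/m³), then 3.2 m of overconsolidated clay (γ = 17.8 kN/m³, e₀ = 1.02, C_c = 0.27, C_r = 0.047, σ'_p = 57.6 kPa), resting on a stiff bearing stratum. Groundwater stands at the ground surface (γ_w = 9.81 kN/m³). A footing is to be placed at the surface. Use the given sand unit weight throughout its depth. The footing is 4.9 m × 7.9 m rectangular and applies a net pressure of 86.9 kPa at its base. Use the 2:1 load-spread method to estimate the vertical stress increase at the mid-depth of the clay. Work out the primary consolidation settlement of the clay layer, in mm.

Mid-depth of clay below the ground surface: z = 3.8 + 3.2/2 = 5.4 m.
Total vertical stress at mid-clay: σ_v = 18.3×3.8 + 17.8×1.6 = 98.02 kPa.
Pore pressure: u = 9.81×(5.4 − 0) = 52.974 kPa.
Initial effective stress: σ'_0 = σ_v − u = 98.02 − 52.974 = 45.046 kPa.
Stress increase at mid-clay by the 2:1 spreading method:
Δσ = qBL/((B+z)(L+z)) = 86.9×4.9×7.9/((4.9+5.4)(7.9+5.4)) = 24.556 kPa
Final effective stress: σ'_f = 45.046 + 24.556 = 69.602 kPa.
σ'_f = 69.602 > σ'_p = 57.6 kPa, so the stress path crosses the preconsolidation pressure — recompression up to σ'_p, then virgin compression beyond:
S_c = H/(1+e₀)·[C_r·log₁₀(σ'_p/σ'_0) + C_c·log₁₀(σ'_f/σ'_p)]
    = 3.2/2.02 × [0.047×log₁₀(57.6/45.046) + 0.27×log₁₀(69.602/57.6)]
    = 1.5842 × [0.005018 + 0.022194] = 0.04311 m

S_c ≈ 43.1 mm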